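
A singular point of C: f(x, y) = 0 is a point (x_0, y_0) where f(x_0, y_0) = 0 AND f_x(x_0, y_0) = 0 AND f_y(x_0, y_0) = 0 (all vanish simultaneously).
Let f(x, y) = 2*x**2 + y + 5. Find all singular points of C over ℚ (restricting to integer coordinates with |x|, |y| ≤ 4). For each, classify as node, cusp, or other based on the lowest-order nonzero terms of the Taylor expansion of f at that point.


No singular points in the scanned grid; C is smooth there.

Compute partial derivatives:
  f_x = 4*x.
  f_y = 1.
f_y = 1 is a nonzero constant, so f_y never vanishes: no point (x, y) can satisfy f = f_x = f_y = 0. In particular no (x, y) ∈ {−4, ..., 4}² is singular; the curve is smooth.


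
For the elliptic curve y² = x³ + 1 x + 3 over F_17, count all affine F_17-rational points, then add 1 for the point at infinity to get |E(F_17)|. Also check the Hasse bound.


Affine points = {(2, 8), (2, 9), (3, 4), (3, 13), (6, 2), (6, 15), (7, 8), (7, 9), (8, 8), (8, 9), (11, 6), (11, 11), (12, 3), (12, 14), (16, 1), (16, 16)}; affine count = 16; |E(F_17)| = 17.

Discriminant check: Δ ∝ 4a³ + 27b² = 4·1³ + 27·3² = 4·1 + 27·9 ≡ 9 (mod 17). Nonzero ⇒ E is nonsingular.
For each x ∈ F_17, compute rhs = x³ + 1·x + 3 mod 17, then count y ∈ F_17 with y² ≡ rhs.
  x = 0: rhs = 3, matching y values: none (0 points).
  x = 1: rhs = 5, matching y values: none (0 points).
  x = 2: rhs = 13, matching y values: 8, 9 (2 points).
  x = 3: rhs = 16, matching y values: 4, 13 (2 points).
  x = 4: rhs = 3, matching y values: none (0 points).
  x = 5: rhs = 14, matching y values: none (0 points).
  x = 6: rhs = 4, matching y values: 2, 15 (2 points).
  x = 7: rhs = 13, matching y values: 8, 9 (2 points).
  x = 8: rhs = 13, matching y values: 8, 9 (2 points).
  x = 9: rhs = 10, matching y values: none (0 points).
  x = 10: rhs = 10, matching y values: none (0 points).
  x = 11: rhs = 2, matching y values: 6, 11 (2 points).
  x = 12: rhs = 9, matching y values: 3, 14 (2 points).
  x = 13: rhs = 3, matching y values: none (0 points).
  x = 14: rhs = 7, matching y values: none (0 points).
  x = 15: rhs = 10, matching y values: none (0 points).
  x = 16: rhs = 1, matching y values: 1, 16 (2 points).
Total affine count: 16.
Full point count |E(F_17)| = 16 + 1 = 17.
Hasse bound: |17 − (17+1)| = |-1| = 1 ≤ 2√17 ≈ 8.2462 ✓.


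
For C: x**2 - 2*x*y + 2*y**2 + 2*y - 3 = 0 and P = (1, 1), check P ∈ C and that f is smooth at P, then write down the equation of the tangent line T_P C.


Tangent line at P: 4*y - 4 = 0.

Step 1: f(1, 1) = 0, so P lies on C.
Step 2: partial derivatives
  f_x(x, y) = 2*x - 2*y, f_y(x, y) = -2*x + 4*y + 2.
  f_x(P) = 0, f_y(P) = 4 (gradient nonzero, so P is smooth).
Step 3: tangent line at P: 0·(x − 1) + 4·(y − 1) = 0.
Expanding: 4*y - 4 = 0.


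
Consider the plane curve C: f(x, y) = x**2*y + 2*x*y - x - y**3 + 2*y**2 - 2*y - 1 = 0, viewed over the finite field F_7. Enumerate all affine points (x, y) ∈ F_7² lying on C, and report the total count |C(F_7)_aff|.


Affine F_7-points: {(1, 1), (1, 2), (1, 6), (3, 5), (3, 6), (5, 1), (5, 3), (5, 5), (6, 0)}; count = 9.

For each of the 49 pairs (x, y) ∈ F_7², evaluate f(x, y) mod 7. Record the zeros.
  x = 0: [0↦6, 1↦5, 2↦2, 3↦5, 4↦1, 5↦5, 6↦4]  zeros at y ∈ ∅
  x = 1: [0↦5, 1↦0, 2↦0, 3↦6, 4↦5, 5↦5, 6↦0]  zeros at y ∈ {1, 2, 6}
  x = 2: [0↦4, 1↦4, 2↦2, 3↦6, 4↦3, 5↦1, 6↦1]  zeros at y ∈ ∅
  x = 3: [0↦3, 1↦3, 2↦1, 3↦5, 4↦2, 5↦0, 6↦0]  zeros at y ∈ {5, 6}
  x = 4: [0↦2, 1↦4, 2↦4, 3↦3, 4↦2, 5↦2, 6↦4]  zeros at y ∈ ∅
  x = 5: [0↦1, 1↦0, 2↦4, 3↦0, 4↦3, 5↦0, 6↦6]  zeros at y ∈ {1, 3, 5}
  x = 6: [0↦0, 1↦5, 2↦1, 3↦3, 4↦5, 5↦1, 6↦6]  zeros at y ∈ {0}
Collecting zeros: affine points = {(1, 1), (1, 2), (1, 6), (3, 5), (3, 6), (5, 1), (5, 3), (5, 5), (6, 0)}.
Total count |C(F_7)_aff| = 9.


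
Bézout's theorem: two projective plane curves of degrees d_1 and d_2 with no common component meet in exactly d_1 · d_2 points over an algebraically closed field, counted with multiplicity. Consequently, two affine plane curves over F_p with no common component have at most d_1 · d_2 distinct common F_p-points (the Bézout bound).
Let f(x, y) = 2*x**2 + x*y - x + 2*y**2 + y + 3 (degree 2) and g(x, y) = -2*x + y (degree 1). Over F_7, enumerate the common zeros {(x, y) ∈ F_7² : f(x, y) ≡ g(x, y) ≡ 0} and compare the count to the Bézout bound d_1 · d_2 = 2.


Common zeros: {(5, 3), (6, 5)}; count = 2; Bézout bound = 2.

deg(f) = 2, deg(g) = 1, so Bézout bound = 2.
Scan x ∈ F_7. For each x, list the y ∈ F_7 with f(x, y) ≡ 0 and those with g(x, y) ≡ 0 (mod 7); the common zeros in that column are the intersection.
  x = 0: f ≡ 0 at y ∈ ∅; g ≡ 0 at y ∈ {0}; common: ∅.
  x = 1: f ≡ 0 at y ∈ {3}; g ≡ 0 at y ∈ {2}; common: ∅.
  x = 2: f ≡ 0 at y ∈ {1}; g ≡ 0 at y ∈ {4}; common: ∅.
  x = 3: f ≡ 0 at y ∈ ∅; g ≡ 0 at y ∈ {6}; common: ∅.
  x = 4: f ≡ 0 at y ∈ {2, 6}; g ≡ 0 at y ∈ {1}; common: ∅.
  x = 5: f ≡ 0 at y ∈ {1, 3}; g ≡ 0 at y ∈ {3}; common: {3}.
  x = 6: f ≡ 0 at y ∈ {2, 5}; g ≡ 0 at y ∈ {5}; common: {5}.
Collecting: common zeros = {(5, 3), (6, 5)}, so the count is 2.
Comparison with the Bézout bound: 2 ≤ 2 = deg(f)·deg(g), as expected for curves with no common component (the bound is attained).


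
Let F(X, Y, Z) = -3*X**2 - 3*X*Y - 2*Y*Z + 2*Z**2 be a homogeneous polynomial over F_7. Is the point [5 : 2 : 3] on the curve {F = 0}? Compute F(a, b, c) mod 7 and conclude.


F(5,2,3) ≡ 6 (mod 7); P is NOT on the curve.

Evaluate F(5, 2, 3) term-by-term (mod 7).
  -3*X**2 ↦ -3·25·1·1 = -75
  -3*X*Y ↦ -3·5·2·1 = -30
  -2*Y*Z ↦ -2·1·2·3 = -12
  2*Z**2 ↦ 2·1·1·9 = 18
Sum: F(5, 2, 3) = (-75) + (-30) + (-12) + (18) = -99.
Reducing mod 7: -99 ≡ 6 (mod 7).
Since F(a, b, c) ≡ 6 ≠ 0 (mod 7), P does NOT lie on the curve.


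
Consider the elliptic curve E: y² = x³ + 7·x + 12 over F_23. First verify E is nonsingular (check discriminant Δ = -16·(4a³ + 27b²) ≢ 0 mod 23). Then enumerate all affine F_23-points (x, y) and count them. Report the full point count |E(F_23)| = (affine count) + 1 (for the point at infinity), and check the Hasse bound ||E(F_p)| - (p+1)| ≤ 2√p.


Affine points = {(0, 9), (0, 14), (4, 9), (4, 14), (7, 6), (7, 17), (10, 1), (10, 22), (13, 0), (14, 5), (14, 18), (18, 6), (18, 17), (19, 9), (19, 14), (21, 6), (21, 17), (22, 2), (22, 21)}; affine count = 19; |E(F_23)| = 20.

Discriminant check: Δ ∝ 4a³ + 27b² = 4·7³ + 27·12² = 4·343 + 27·144 ≡ 16 (mod 23). Nonzero ⇒ E is nonsingular.
For each x ∈ F_23, compute rhs = x³ + 7·x + 12 mod 23, then count y ∈ F_23 with y² ≡ rhs.
  x = 0: rhs = 12, matching y values: 9, 14 (2 points).
  x = 1: rhs = 20, matching y values: none (0 points).
  x = 2: rhs = 11, matching y values: none (0 points).
  x = 3: rhs = 14, matching y values: none (0 points).
  x = 4: rhs = 12, matching y values: 9, 14 (2 points).
  x = 5: rhs = 11, matching y values: none (0 points).
  x = 6: rhs = 17, matching y values: none (0 points).
  x = 7: rhs = 13, matching y values: 6, 17 (2 points).
  x = 8: rhs = 5, matching y values: none (0 points).
  x = 9: rhs = 22, matching y values: none (0 points).
  x = 10: rhs = 1, matching y values: 1, 22 (2 points).
  x = 11: rhs = 17, matching y values: none (0 points).
  x = 12: rhs = 7, matching y values: none (0 points).
  x = 13: rhs = 0, matching y values: 0 (1 points).
  x = 14: rhs = 2, matching y values: 5, 18 (2 points).
  x = 15: rhs = 19, matching y values: none (0 points).
  x = 16: rhs = 11, matching y values: none (0 points).
  x = 17: rhs = 7, matching y values: none (0 points).
  x = 18: rhs = 13, matching y values: 6, 17 (2 points).
  x = 19: rhs = 12, matching y values: 9, 14 (2 points).
  x = 20: rhs = 10, matching y values: none (0 points).
  x = 21: rhs = 13, matching y values: 6, 17 (2 points).
  x = 22: rhs = 4, matching y values: 2, 21 (2 points).
Total affine count: 19.
Full point count |E(F_23)| = 19 + 1 = 20.
Hasse bound: |20 − (23+1)| = |-4| = 4 ≤ 2√23 ≈ 9.5917 ✓.


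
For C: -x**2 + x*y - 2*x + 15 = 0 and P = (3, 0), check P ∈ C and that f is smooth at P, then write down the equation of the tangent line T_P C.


Tangent line at P: -8*x + 3*y + 24 = 0.

Step 1: f(3, 0) = 0, so P lies on C.
Step 2: partial derivatives
  f_x(x, y) = -2*x + y - 2, f_y(x, y) = x.
  f_x(P) = -8, f_y(P) = 3 (gradient nonzero, so P is smooth).
Step 3: tangent line at P: -8·(x − 3) + 3·(y − 0) = 0.
Expanding: -8*x + 3*y + 24 = 0.


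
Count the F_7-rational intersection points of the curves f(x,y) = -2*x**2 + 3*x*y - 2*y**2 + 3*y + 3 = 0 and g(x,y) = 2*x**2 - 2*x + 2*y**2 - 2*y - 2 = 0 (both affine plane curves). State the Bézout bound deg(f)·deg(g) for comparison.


Common zeros: {(6, 5)}; count = 1; Bézout bound = 4.

deg(f) = 2, deg(g) = 2, so Bézout bound = 4.
Scan x ∈ F_7. For each x, list the y ∈ F_7 with f(x, y) ≡ 0 and those with g(x, y) ≡ 0 (mod 7); the common zeros in that column are the intersection.
  x = 0: f ≡ 0 at y ∈ ∅; g ≡ 0 at y ∈ ∅; common: ∅.
  x = 1: f ≡ 0 at y ∈ {4, 6}; g ≡ 0 at y ∈ ∅; common: ∅.
  x = 2: f ≡ 0 at y ∈ ∅; g ≡ 0 at y ∈ {3, 5}; common: ∅.
  x = 3: f ≡ 0 at y ∈ ∅; g ≡ 0 at y ∈ {2, 6}; common: ∅.
  x = 4: f ≡ 0 at y ∈ {2}; g ≡ 0 at y ∈ ∅; common: ∅.
  x = 5: f ≡ 0 at y ∈ {4, 5}; g ≡ 0 at y ∈ {2, 6}; common: ∅.
  x = 6: f ≡ 0 at y ∈ {2, 5}; g ≡ 0 at y ∈ {3, 5}; common: {5}.
Collecting: common zeros = {(6, 5)}, so the count is 1.
Comparison with the Bézout bound: 1 ≤ 4 = deg(f)·deg(g), as expected for curves with no common component (the affine F_7-count falls short of the bound because intersections may lie at infinity, over extension fields, or carry multiplicity).


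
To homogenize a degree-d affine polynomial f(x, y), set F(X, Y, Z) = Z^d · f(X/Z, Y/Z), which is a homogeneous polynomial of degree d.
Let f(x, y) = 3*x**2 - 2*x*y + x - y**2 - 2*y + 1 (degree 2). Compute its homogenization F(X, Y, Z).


F(X, Y, Z) = 3*X**2 - 2*X*Y + X*Z - Y**2 - 2*Y*Z + Z**2

deg(f) = 2.
Substitute x = X/Z, y = Y/Z into f, then multiply by Z^2.
  monomial 3·x^2·y^0 ↦ 3·X^2·Y^0·Z^0.
  monomial -2·x^1·y^1 ↦ -2·X^1·Y^1·Z^0.
  monomial 1·x^1·y^0 ↦ 1·X^1·Y^0·Z^1.
  monomial -1·x^0·y^2 ↦ -1·X^0·Y^2·Z^0.
  monomial -2·x^0·y^1 ↦ -2·X^0·Y^1·Z^1.
  monomial 1·x^0·y^0 ↦ 1·X^0·Y^0·Z^2.
Collecting: F(X, Y, Z) = 3*X**2 - 2*X*Y + X*Z - Y**2 - 2*Y*Z + Z**2.


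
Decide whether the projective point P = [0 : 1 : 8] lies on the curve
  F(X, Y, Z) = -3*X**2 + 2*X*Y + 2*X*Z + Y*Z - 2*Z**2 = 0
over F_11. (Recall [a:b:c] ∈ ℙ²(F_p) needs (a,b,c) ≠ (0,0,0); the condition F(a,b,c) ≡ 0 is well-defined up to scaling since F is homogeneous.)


F(0,1,8) ≡ 1 (mod 11); P is NOT on the curve.

Evaluate F(0, 1, 8) term-by-term (mod 11).
  -3*X**2 ↦ -3·0·1·1 = 0
  2*X*Y ↦ 2·0·1·1 = 0
  2*X*Z ↦ 2·0·1·8 = 0
  Y*Z ↦ 1·1·1·8 = 8
  -2*Z**2 ↦ -2·1·1·64 = -128
Sum: F(0, 1, 8) = (0) + (0) + (0) + (8) + (-128) = -120.
Reducing mod 11: -120 ≡ 1 (mod 11).
Since F(a, b, c) ≡ 1 ≠ 0 (mod 11), P does NOT lie on the curve.


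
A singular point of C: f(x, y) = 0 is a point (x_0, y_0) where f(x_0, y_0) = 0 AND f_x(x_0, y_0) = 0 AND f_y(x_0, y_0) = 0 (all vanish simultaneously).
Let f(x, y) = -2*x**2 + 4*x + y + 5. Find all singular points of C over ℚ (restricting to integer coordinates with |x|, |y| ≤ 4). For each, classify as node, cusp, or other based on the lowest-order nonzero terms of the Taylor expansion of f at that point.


No singular points in the scanned grid; C is smooth there.

Compute partial derivatives:
  f_x = 4 - 4*x.
  f_y = 1.
f_y = 1 is a nonzero constant, so f_y never vanishes: no point (x, y) can satisfy f = f_x = f_y = 0. In particular no (x, y) ∈ {−4, ..., 4}² is singular; the curve is smooth.


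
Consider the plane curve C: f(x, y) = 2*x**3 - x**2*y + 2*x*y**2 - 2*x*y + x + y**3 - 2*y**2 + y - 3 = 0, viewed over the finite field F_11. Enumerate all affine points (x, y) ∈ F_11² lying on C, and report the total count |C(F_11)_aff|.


Affine F_11-points: {(0, 4), (0, 5), (1, 0), (2, 1), (2, 7), (3, 5), (3, 6), (3, 7), (4, 7), (5, 4), (5, 5), (6, 9), (7, 8), (8, 2), (8, 4), (9, 9)}; count = 16.

For each of the 121 pairs (x, y) ∈ F_11², evaluate f(x, y) mod 11. Record the zeros.
  x = 0: [0↦8, 1↦8, 2↦10, 3↦9, 4↦0, 5↦0, 6↦4, 7↦7, 8↦4, 9↦1, 10↦4]  zeros at y ∈ {4, 5}
  x = 1: [0↦0, 1↦10, 2↦4, 3↦10, 4↦1, 5↦5, 6↦6, 7↦10, 8↦1, 9↦7, 10↦1]  zeros at y ∈ {0}
  x = 2: [0↦4, 1↦0, 2↦6, 3↦6, 4↦6, 5↦1, 6↦8, 7↦0, 8↦5, 9↦7, 10↦1]  zeros at y ∈ {1, 7}
  x = 3: [0↦10, 1↦1, 2↦6, 3↦9, 4↦5, 5↦0, 6↦0, 7↦0, 8↦6, 9↦2, 10↦5]  zeros at y ∈ {5, 6, 7}
  x = 4: [0↦8, 1↦3, 2↦5, 3↦9, 4↦10, 5↦3, 6↦5, 7↦0, 8↦5, 9↦4, 10↦3]  zeros at y ∈ {7}
  x = 5: [0↦10, 1↦7, 2↦4, 3↦7, 4↦0, 5↦0, 6↦2, 7↦1, 8↦3, 9↦3, 10↦7]  zeros at y ∈ {4, 5}
  x = 6: [0↦6, 1↦3, 2↦4, 3↦4, 4↦9, 5↦3, 6↦3, 7↦4, 8↦1, 9↦0, 10↦7]  zeros at y ∈ {9}
  x = 7: [0↦8, 1↦3, 2↦6, 3↦1, 4↦5, 5↦2, 6↦9, 7↦10, 8↦0, 9↦7, 10↦4]  zeros at y ∈ {8}
  x = 8: [0↦6, 1↦8, 2↦0, 3↦10, 4↦0, 5↦9, 6↦10, 7↦9, 8↦1, 9↦3, 10↦10]  zeros at y ∈ {2, 4}
  x = 9: [0↦1, 1↦8, 2↦9, 3↦10, 4↦6, 5↦3, 6↦7, 7↦2, 8↦5, 9↦0, 10↦4]  zeros at y ∈ {9}
  x = 10: [0↦5, 1↦4, 2↦1, 3↦2, 4↦2, 5↦7, 6↦1, 7↦1, 8↦2, 9↦10, 10↦9]  zeros at y ∈ ∅
Collecting zeros: affine points = {(0, 4), (0, 5), (1, 0), (2, 1), (2, 7), (3, 5), (3, 6), (3, 7), (4, 7), (5, 4), (5, 5), (6, 9), (7, 8), (8, 2), (8, 4), (9, 9)}.
Total count |C(F_11)_aff| = 16.


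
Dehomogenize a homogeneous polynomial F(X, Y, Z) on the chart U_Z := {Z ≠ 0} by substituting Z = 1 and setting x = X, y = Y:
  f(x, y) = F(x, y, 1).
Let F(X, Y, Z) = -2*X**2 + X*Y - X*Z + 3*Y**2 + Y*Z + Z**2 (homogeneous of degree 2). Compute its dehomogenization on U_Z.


f(x, y) = -2*x**2 + x*y - x + 3*y**2 + y + 1

On U_Z we set Z = 1. Each monomial c·X^i·Y^j·Z^k in F becomes c·x^i·y^j·1^k = c·x^i·y^j.
Substituting Z = 1: F(X, Y, 1) = -2*x**2 + x*y - x + 3*y**2 + y + 1.
Note: deg(f) ≤ deg(F) = 2; strict inequality happens when F is divisible by Z (lost terms).


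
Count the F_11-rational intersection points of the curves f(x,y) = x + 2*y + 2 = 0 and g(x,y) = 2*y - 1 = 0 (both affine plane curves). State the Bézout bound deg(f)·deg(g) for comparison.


Common zeros: {(8, 6)}; count = 1; Bézout bound = 1.

deg(f) = 1, deg(g) = 1, so Bézout bound = 1.
Scan x ∈ F_11. For each x, list the y ∈ F_11 with f(x, y) ≡ 0 and those with g(x, y) ≡ 0 (mod 11); the common zeros in that column are the intersection.
  x = 0: f ≡ 0 at y ∈ {10}; g ≡ 0 at y ∈ {6}; common: ∅.
  x = 1: f ≡ 0 at y ∈ {4}; g ≡ 0 at y ∈ {6}; common: ∅.
  x = 2: f ≡ 0 at y ∈ {9}; g ≡ 0 at y ∈ {6}; common: ∅.
  x = 3: f ≡ 0 at y ∈ {3}; g ≡ 0 at y ∈ {6}; common: ∅.
  x = 4: f ≡ 0 at y ∈ {8}; g ≡ 0 at y ∈ {6}; common: ∅.
  x = 5: f ≡ 0 at y ∈ {2}; g ≡ 0 at y ∈ {6}; common: ∅.
  x = 6: f ≡ 0 at y ∈ {7}; g ≡ 0 at y ∈ {6}; common: ∅.
  x = 7: f ≡ 0 at y ∈ {1}; g ≡ 0 at y ∈ {6}; common: ∅.
  x = 8: f ≡ 0 at y ∈ {6}; g ≡ 0 at y ∈ {6}; common: {6}.
  x = 9: f ≡ 0 at y ∈ {0}; g ≡ 0 at y ∈ {6}; common: ∅.
  x = 10: f ≡ 0 at y ∈ {5}; g ≡ 0 at y ∈ {6}; common: ∅.
Collecting: common zeros = {(8, 6)}, so the count is 1.
Comparison with the Bézout bound: 1 ≤ 1 = deg(f)·deg(g), as expected for curves with no common component (the bound is attained).


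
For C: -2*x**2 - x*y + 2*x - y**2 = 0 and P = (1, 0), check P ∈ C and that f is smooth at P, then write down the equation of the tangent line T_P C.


Tangent line at P: -2*x - y + 2 = 0.

Step 1: f(1, 0) = 0, so P lies on C.
Step 2: partial derivatives
  f_x(x, y) = -4*x - y + 2, f_y(x, y) = -x - 2*y.
  f_x(P) = -2, f_y(P) = -1 (gradient nonzero, so P is smooth).
Step 3: tangent line at P: -2·(x − 1) + -1·(y − 0) = 0.
Expanding: -2*x - y + 2 = 0.


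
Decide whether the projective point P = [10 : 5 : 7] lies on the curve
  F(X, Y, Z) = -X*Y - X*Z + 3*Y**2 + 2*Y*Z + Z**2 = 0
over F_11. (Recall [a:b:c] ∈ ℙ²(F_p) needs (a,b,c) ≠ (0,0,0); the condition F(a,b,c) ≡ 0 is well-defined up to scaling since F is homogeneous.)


F(10,5,7) ≡ 8 (mod 11); P is NOT on the curve.

Evaluate F(10, 5, 7) term-by-term (mod 11).
  -X*Y ↦ -1·10·5·1 = -50
  -X*Z ↦ -1·10·1·7 = -70
  3*Y**2 ↦ 3·1·25·1 = 75
  2*Y*Z ↦ 2·1·5·7 = 70
  Z**2 ↦ 1·1·1·49 = 49
Sum: F(10, 5, 7) = (-50) + (-70) + (75) + (70) + (49) = 74.
Reducing mod 11: 74 ≡ 8 (mod 11).
Since F(a, b, c) ≡ 8 ≠ 0 (mod 11), P does NOT lie on the curve.


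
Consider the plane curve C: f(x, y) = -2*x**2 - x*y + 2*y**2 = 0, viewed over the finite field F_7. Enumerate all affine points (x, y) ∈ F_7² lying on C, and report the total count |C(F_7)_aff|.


Affine F_7-points: {(0, 0)}; count = 1.

For each of the 49 pairs (x, y) ∈ F_7², evaluate f(x, y) mod 7. Record the zeros.
  x = 0: [0↦0, 1↦2, 2↦1, 3↦4, 4↦4, 5↦1, 6↦2]  zeros at y ∈ {0}
  x = 1: [0↦5, 1↦6, 2↦4, 3↦6, 4↦5, 5↦1, 6↦1]  zeros at y ∈ ∅
  x = 2: [0↦6, 1↦6, 2↦3, 3↦4, 4↦2, 5↦4, 6↦3]  zeros at y ∈ ∅
  x = 3: [0↦3, 1↦2, 2↦5, 3↦5, 4↦2, 5↦3, 6↦1]  zeros at y ∈ ∅
  x = 4: [0↦3, 1↦1, 2↦3, 3↦2, 4↦5, 5↦5, 6↦2]  zeros at y ∈ ∅
  x = 5: [0↦6, 1↦3, 2↦4, 3↦2, 4↦4, 5↦3, 6↦6]  zeros at y ∈ ∅
  x = 6: [0↦5, 1↦1, 2↦1, 3↦5, 4↦6, 5↦4, 6↦6]  zeros at y ∈ ∅
Collecting zeros: affine points = {(0, 0)}.
Total count |C(F_7)_aff| = 1.


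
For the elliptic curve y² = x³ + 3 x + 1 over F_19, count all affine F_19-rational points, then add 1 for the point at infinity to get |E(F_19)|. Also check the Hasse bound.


Affine points = {(0, 1), (0, 18), (1, 9), (1, 10), (4, 1), (4, 18), (6, 8), (6, 11), (7, 2), (7, 17), (8, 9), (8, 10), (9, 4), (9, 15), (10, 9), (10, 10), (11, 4), (11, 15), (12, 6), (12, 13), (15, 1), (15, 18), (17, 5), (17, 14), (18, 4), (18, 15)}; affine count = 26; |E(F_19)| = 27.

Discriminant check: Δ ∝ 4a³ + 27b² = 4·3³ + 27·1² = 4·27 + 27·1 ≡ 2 (mod 19). Nonzero ⇒ E is nonsingular.
For each x ∈ F_19, compute rhs = x³ + 3·x + 1 mod 19, then count y ∈ F_19 with y² ≡ rhs.
  x = 0: rhs = 1, matching y values: 1, 18 (2 points).
  x = 1: rhs = 5, matching y values: 9, 10 (2 points).
  x = 2: rhs = 15, matching y values: none (0 points).
  x = 3: rhs = 18, matching y values: none (0 points).
  x = 4: rhs = 1, matching y values: 1, 18 (2 points).
  x = 5: rhs = 8, matching y values: none (0 points).
  x = 6: rhs = 7, matching y values: 8, 11 (2 points).
  x = 7: rhs = 4, matching y values: 2, 17 (2 points).
  x = 8: rhs = 5, matching y values: 9, 10 (2 points).
  x = 9: rhs = 16, matching y values: 4, 15 (2 points).
  x = 10: rhs = 5, matching y values: 9, 10 (2 points).
  x = 11: rhs = 16, matching y values: 4, 15 (2 points).
  x = 12: rhs = 17, matching y values: 6, 13 (2 points).
  x = 13: rhs = 14, matching y values: none (0 points).
  x = 14: rhs = 13, matching y values: none (0 points).
  x = 15: rhs = 1, matching y values: 1, 18 (2 points).
  x = 16: rhs = 3, matching y values: none (0 points).
  x = 17: rhs = 6, matching y values: 5, 14 (2 points).
  x = 18: rhs = 16, matching y values: 4, 15 (2 points).
Total affine count: 26.
Full point count |E(F_19)| = 26 + 1 = 27.
Hasse bound: |27 − (19+1)| = |7| = 7 ≤ 2√19 ≈ 8.7178 ✓.


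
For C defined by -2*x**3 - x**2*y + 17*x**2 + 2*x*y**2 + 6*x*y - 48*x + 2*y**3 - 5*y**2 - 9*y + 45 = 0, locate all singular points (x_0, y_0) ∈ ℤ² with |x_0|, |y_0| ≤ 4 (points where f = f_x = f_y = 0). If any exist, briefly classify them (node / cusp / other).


Singular points: {(3, 0)}; classification: node.

Compute partial derivatives:
  f_x = -6*x**2 - 2*x*y + 34*x + 2*y**2 + 6*y - 48.
  f_y = -x**2 + 4*x*y + 6*x + 6*y**2 - 10*y - 9.
Scan x_0 ∈ {−4, ..., 4}. For each x_0, f_y(x_0, y) is a polynomial in y; find its integer roots y ∈ {−4, ..., 4}, then test f_x and f at those candidates.
  x = -4: f_y(-4, y) = 6*y**2 - 26*y - 49; no integer root y with |y| ≤ 4.
  x = -3: f_y(-3, y) = 6*y**2 - 22*y - 36; no integer root y with |y| ≤ 4.
  x = -2: f_y(-2, y) = 6*y**2 - 18*y - 25; no integer root y with |y| ≤ 4.
  x = -1: f_y(-1, y) = 6*y**2 - 14*y - 16; no integer root y with |y| ≤ 4.
  x = 0: f_y(0, y) = 6*y**2 - 10*y - 9; no integer root y with |y| ≤ 4.
  x = 1: f_y(1, y) = 6*y**2 - 6*y - 4; no integer root y with |y| ≤ 4.
  x = 2: f_y(2, y) = 6*y**2 - 2*y - 1; no integer root y with |y| ≤ 4.
  x = 3: f_y(3, y) = 6*y**2 + 2*y; vanishes at y ∈ {0}. (3, 0): f_x = 0, f = 0 — SINGULAR.
  x = 4: f_y(4, y) = 6*y**2 + 6*y - 1; no integer root y with |y| ≤ 4.
Only singular point on the grid: (3, 0).
Classify: substitute x = 3 + u, y = 0 + v and expand: f = -2*u**3 - u**2*v - u**2 + 2*u*v**2 + 2*v**3 + v**2.
No constant or linear terms (consistent with a singular point). Quadratic part: -u**2 + v**2. Cubic part: -2*u**3 - u**2*v + 2*u*v**2 + 2*v**3.
The quadratic part v**2 - u**2 = (v − u)(v + u) splits into two distinct linear factors, so there are two distinct tangent lines y − 0 = ±(x − 3) — this is a node (ordinary double point).
Classification: node.


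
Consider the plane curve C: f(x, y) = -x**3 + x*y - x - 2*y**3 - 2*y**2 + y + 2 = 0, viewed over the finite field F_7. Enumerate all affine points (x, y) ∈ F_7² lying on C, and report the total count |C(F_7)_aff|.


Affine F_7-points: {(0, 4), (1, 0), (3, 0), (3, 1), (3, 5), (5, 1), (5, 2), (5, 3), (6, 1)}; count = 9.

For each of the 49 pairs (x, y) ∈ F_7², evaluate f(x, y) mod 7. Record the zeros.
  x = 0: [0↦2, 1↦6, 2↦1, 3↦3, 4↦0, 5↦1, 6↦1]  zeros at y ∈ {4}
  x = 1: [0↦0, 1↦5, 2↦1, 3↦4, 4↦2, 5↦4, 6↦5]  zeros at y ∈ {0}
  x = 2: [0↦6, 1↦5, 2↦2, 3↦6, 4↦5, 5↦1, 6↦3]  zeros at y ∈ ∅
  x = 3: [0↦0, 1↦0, 2↦5, 3↦3, 4↦3, 5↦0, 6↦3]  zeros at y ∈ {0, 1, 5}
  x = 4: [0↦4, 1↦5, 2↦4, 3↦3, 4↦4, 5↦2, 6↦6]  zeros at y ∈ ∅
  x = 5: [0↦5, 1↦0, 2↦0, 3↦0, 4↦2, 5↦1, 6↦6]  zeros at y ∈ {1, 2, 3}
  x = 6: [0↦4, 1↦0, 2↦1, 3↦2, 4↦5, 5↦5, 6↦4]  zeros at y ∈ {1}
Collecting zeros: affine points = {(0, 4), (1, 0), (3, 0), (3, 1), (3, 5), (5, 1), (5, 2), (5, 3), (6, 1)}.
Total count |C(F_7)_aff| = 9.


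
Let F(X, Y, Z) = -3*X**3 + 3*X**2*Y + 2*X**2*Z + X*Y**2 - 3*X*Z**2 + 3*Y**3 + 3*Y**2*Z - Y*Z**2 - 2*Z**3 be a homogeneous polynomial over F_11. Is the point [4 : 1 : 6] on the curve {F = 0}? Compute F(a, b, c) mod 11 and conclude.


F(4,1,6) ≡ 9 (mod 11); P is NOT on the curve.

Evaluate F(4, 1, 6) term-by-term (mod 11).
  -3*X**3 ↦ -3·64·1·1 = -192
  3*X**2*Y ↦ 3·16·1·1 = 48
  2*X**2*Z ↦ 2·16·1·6 = 192
  X*Y**2 ↦ 1·4·1·1 = 4
  -3*X*Z**2 ↦ -3·4·1·36 = -432
  3*Y**3 ↦ 3·1·1·1 = 3
  3*Y**2*Z ↦ 3·1·1·6 = 18
  -Y*Z**2 ↦ -1·1·1·36 = -36
  -2*Z**3 ↦ -2·1·1·216 = -432
Sum: F(4, 1, 6) = (-192) + (48) + (192) + (4) + (-432) + (3) + (18) + (-36) + (-432) = -827.
Reducing mod 11: -827 ≡ 9 (mod 11).
Since F(a, b, c) ≡ 9 ≠ 0 (mod 11), P does NOT lie on the curve.


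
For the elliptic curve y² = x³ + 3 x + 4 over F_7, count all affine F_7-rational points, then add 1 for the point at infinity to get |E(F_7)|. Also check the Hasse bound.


Affine points = {(0, 2), (0, 5), (1, 1), (1, 6), (2, 2), (2, 5), (5, 2), (5, 5), (6, 0)}; affine count = 9; |E(F_7)| = 10.

Discriminant check: Δ ∝ 4a³ + 27b² = 4·3³ + 27·4² = 4·27 + 27·16 ≡ 1 (mod 7). Nonzero ⇒ E is nonsingular.
For each x ∈ F_7, compute rhs = x³ + 3·x + 4 mod 7, then count y ∈ F_7 with y² ≡ rhs.
  x = 0: rhs = 4, matching y values: 2, 5 (2 points).
  x = 1: rhs = 1, matching y values: 1, 6 (2 points).
  x = 2: rhs = 4, matching y values: 2, 5 (2 points).
  x = 3: rhs = 5, matching y values: none (0 points).
  x = 4: rhs = 3, matching y values: none (0 points).
  x = 5: rhs = 4, matching y values: 2, 5 (2 points).
  x = 6: rhs = 0, matching y values: 0 (1 points).
Total affine count: 9.
Full point count |E(F_7)| = 9 + 1 = 10.
Hasse bound: |10 − (7+1)| = |2| = 2 ≤ 2√7 ≈ 5.2915 ✓.


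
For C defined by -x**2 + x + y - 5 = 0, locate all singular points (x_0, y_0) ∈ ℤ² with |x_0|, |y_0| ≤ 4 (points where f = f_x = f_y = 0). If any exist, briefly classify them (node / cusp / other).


No singular points in the scanned grid; C is smooth there.

Compute partial derivatives:
  f_x = 1 - 2*x.
  f_y = 1.
f_y = 1 is a nonzero constant, so f_y never vanishes: no point (x, y) can satisfy f = f_x = f_y = 0. In particular no (x, y) ∈ {−4, ..., 4}² is singular; the curve is smooth.


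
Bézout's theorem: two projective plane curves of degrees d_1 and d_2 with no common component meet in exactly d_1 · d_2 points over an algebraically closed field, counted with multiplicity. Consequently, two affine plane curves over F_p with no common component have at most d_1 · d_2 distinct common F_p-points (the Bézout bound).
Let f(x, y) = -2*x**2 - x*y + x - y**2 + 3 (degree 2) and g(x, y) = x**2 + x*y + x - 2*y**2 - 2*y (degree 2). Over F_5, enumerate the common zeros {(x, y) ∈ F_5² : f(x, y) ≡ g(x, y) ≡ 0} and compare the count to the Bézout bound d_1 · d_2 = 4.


Common zeros: {(4, 0), (4, 1)}; count = 2; Bézout bound = 4.

deg(f) = 2, deg(g) = 2, so Bézout bound = 4.
Scan x ∈ F_5. For each x, list the y ∈ F_5 with f(x, y) ≡ 0 and those with g(x, y) ≡ 0 (mod 5); the common zeros in that column are the intersection.
  x = 0: f ≡ 0 at y ∈ ∅; g ≡ 0 at y ∈ {0, 4}; common: ∅.
  x = 1: f ≡ 0 at y ∈ {1, 3}; g ≡ 0 at y ∈ ∅; common: ∅.
  x = 2: f ≡ 0 at y ∈ ∅; g ≡ 0 at y ∈ ∅; common: ∅.
  x = 3: f ≡ 0 at y ∈ {3, 4}; g ≡ 0 at y ∈ ∅; common: ∅.
  x = 4: f ≡ 0 at y ∈ {0, 1}; g ≡ 0 at y ∈ {0, 1}; common: {0, 1}.
Collecting: common zeros = {(4, 0), (4, 1)}, so the count is 2.
Comparison with the Bézout bound: 2 ≤ 4 = deg(f)·deg(g), as expected for curves with no common component (the affine F_5-count falls short of the bound because intersections may lie at infinity, over extension fields, or carry multiplicity).


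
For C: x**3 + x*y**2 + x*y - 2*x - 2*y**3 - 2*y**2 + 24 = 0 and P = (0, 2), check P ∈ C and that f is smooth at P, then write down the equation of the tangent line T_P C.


Tangent line at P: 4*x - 32*y + 64 = 0.

Step 1: f(0, 2) = 0, so P lies on C.
Step 2: partial derivatives
  f_x(x, y) = 3*x**2 + y**2 + y - 2, f_y(x, y) = 2*x*y + x - 6*y**2 - 4*y.
  f_x(P) = 4, f_y(P) = -32 (gradient nonzero, so P is smooth).
Step 3: tangent line at P: 4·(x − 0) + -32·(y − 2) = 0.
Expanding: 4*x - 32*y + 64 = 0.


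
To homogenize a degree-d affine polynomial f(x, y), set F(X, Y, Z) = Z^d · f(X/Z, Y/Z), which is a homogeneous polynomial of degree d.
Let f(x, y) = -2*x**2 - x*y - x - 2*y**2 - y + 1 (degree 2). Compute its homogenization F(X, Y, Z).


F(X, Y, Z) = -2*X**2 - X*Y - X*Z - 2*Y**2 - Y*Z + Z**2

deg(f) = 2.
Substitute x = X/Z, y = Y/Z into f, then multiply by Z^2.
  monomial -2·x^2·y^0 ↦ -2·X^2·Y^0·Z^0.
  monomial -1·x^1·y^1 ↦ -1·X^1·Y^1·Z^0.
  monomial -1·x^1·y^0 ↦ -1·X^1·Y^0·Z^1.
  monomial -2·x^0·y^2 ↦ -2·X^0·Y^2·Z^0.
  monomial -1·x^0·y^1 ↦ -1·X^0·Y^1·Z^1.
  monomial 1·x^0·y^0 ↦ 1·X^0·Y^0·Z^2.
Collecting: F(X, Y, Z) = -2*X**2 - X*Y - X*Z - 2*Y**2 - Y*Z + Z**2.


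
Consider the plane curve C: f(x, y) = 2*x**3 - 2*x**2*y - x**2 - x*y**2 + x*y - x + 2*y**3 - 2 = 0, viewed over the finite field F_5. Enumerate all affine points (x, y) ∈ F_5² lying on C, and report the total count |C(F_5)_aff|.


Affine F_5-points: {(0, 1), (1, 3), (2, 4), (3, 0), (3, 4), (4, 2), (4, 3)}; count = 7.

For each of the 25 pairs (x, y) ∈ F_5², evaluate f(x, y) mod 5. Record the zeros.
  x = 0: [0↦3, 1↦0, 2↦4, 3↦2, 4↦1]  zeros at y ∈ {1}
  x = 1: [0↦3, 1↦3, 2↦3, 3↦0, 4↦1]  zeros at y ∈ {3}
  x = 2: [0↦3, 1↦2, 2↦4, 3↦1, 4↦0]  zeros at y ∈ {4}
  x = 3: [0↦0, 1↦4, 2↦4, 3↦2, 4↦0]  zeros at y ∈ {0, 4}
  x = 4: [0↦1, 1↦1, 2↦0, 3↦0, 4↦3]  zeros at y ∈ {2, 3}
Collecting zeros: affine points = {(0, 1), (1, 3), (2, 4), (3, 0), (3, 4), (4, 2), (4, 3)}.
Total count |C(F_5)_aff| = 7.


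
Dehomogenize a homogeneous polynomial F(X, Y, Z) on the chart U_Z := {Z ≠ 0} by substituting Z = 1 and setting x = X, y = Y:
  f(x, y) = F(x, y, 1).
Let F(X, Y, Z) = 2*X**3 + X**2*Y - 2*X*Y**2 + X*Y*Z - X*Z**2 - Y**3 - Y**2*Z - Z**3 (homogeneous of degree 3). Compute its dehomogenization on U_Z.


f(x, y) = 2*x**3 + x**2*y - 2*x*y**2 + x*y - x - y**3 - y**2 - 1

On U_Z we set Z = 1. Each monomial c·X^i·Y^j·Z^k in F becomes c·x^i·y^j·1^k = c·x^i·y^j.
Substituting Z = 1: F(X, Y, 1) = 2*x**3 + x**2*y - 2*x*y**2 + x*y - x - y**3 - y**2 - 1.
Note: deg(f) ≤ deg(F) = 3; strict inequality happens when F is divisible by Z (lost terms).


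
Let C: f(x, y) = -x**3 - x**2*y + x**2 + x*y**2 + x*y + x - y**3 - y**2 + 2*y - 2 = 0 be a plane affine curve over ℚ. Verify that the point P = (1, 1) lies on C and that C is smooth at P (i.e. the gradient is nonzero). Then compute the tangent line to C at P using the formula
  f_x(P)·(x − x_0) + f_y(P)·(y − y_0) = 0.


Tangent line at P: 1 - y = 0.

Step 1: f(1, 1) = 0, so P lies on C.
Step 2: partial derivatives
  f_x(x, y) = -3*x**2 - 2*x*y + 2*x + y**2 + y + 1, f_y(x, y) = -x**2 + 2*x*y + x - 3*y**2 - 2*y + 2.
  f_x(P) = 0, f_y(P) = -1 (gradient nonzero, so P is smooth).
Step 3: tangent line at P: 0·(x − 1) + -1·(y − 1) = 0.
Expanding: 1 - y = 0.


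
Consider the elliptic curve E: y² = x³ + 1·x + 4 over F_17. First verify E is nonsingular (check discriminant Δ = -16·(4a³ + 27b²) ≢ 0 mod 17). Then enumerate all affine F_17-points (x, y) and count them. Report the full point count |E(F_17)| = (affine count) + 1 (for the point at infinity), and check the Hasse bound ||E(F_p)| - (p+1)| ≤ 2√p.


Affine points = {(0, 2), (0, 15), (3, 0), (4, 2), (4, 15), (5, 7), (5, 10), (13, 2), (13, 15), (14, 5), (14, 12), (16, 6), (16, 11)}; affine count = 13; |E(F_17)| = 14.

Discriminant check: Δ ∝ 4a³ + 27b² = 4·1³ + 27·4² = 4·1 + 27·16 ≡ 11 (mod 17). Nonzero ⇒ E is nonsingular.
For each x ∈ F_17, compute rhs = x³ + 1·x + 4 mod 17, then count y ∈ F_17 with y² ≡ rhs.
  x = 0: rhs = 4, matching y values: 2, 15 (2 points).
  x = 1: rhs = 6, matching y values: none (0 points).
  x = 2: rhs = 14, matching y values: none (0 points).
  x = 3: rhs = 0, matching y values: 0 (1 points).
  x = 4: rhs = 4, matching y values: 2, 15 (2 points).
  x = 5: rhs = 15, matching y values: 7, 10 (2 points).
  x = 6: rhs = 5, matching y values: none (0 points).
  x = 7: rhs = 14, matching y values: none (0 points).
  x = 8: rhs = 14, matching y values: none (0 points).
  x = 9: rhs = 11, matching y values: none (0 points).
  x = 10: rhs = 11, matching y values: none (0 points).
  x = 11: rhs = 3, matching y values: none (0 points).
  x = 12: rhs = 10, matching y values: none (0 points).
  x = 13: rhs = 4, matching y values: 2, 15 (2 points).
  x = 14: rhs = 8, matching y values: 5, 12 (2 points).
  x = 15: rhs = 11, matching y values: none (0 points).
  x = 16: rhs = 2, matching y values: 6, 11 (2 points).
Total affine count: 13.
Full point count |E(F_17)| = 13 + 1 = 14.
Hasse bound: |14 − (17+1)| = |-4| = 4 ≤ 2√17 ≈ 8.2462 ✓.


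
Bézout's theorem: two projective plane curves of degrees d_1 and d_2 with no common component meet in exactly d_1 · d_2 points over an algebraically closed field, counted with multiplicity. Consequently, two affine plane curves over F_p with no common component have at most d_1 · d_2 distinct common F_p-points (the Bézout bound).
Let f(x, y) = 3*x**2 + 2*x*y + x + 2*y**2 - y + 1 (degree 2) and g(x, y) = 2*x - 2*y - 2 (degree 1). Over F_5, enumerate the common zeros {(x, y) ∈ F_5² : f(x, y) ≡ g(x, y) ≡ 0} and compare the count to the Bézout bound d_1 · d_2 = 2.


Common zeros: {(1, 0), (2, 1)}; count = 2; Bézout bound = 2.

deg(f) = 2, deg(g) = 1, so Bézout bound = 2.
Scan x ∈ F_5. For each x, list the y ∈ F_5 with f(x, y) ≡ 0 and those with g(x, y) ≡ 0 (mod 5); the common zeros in that column are the intersection.
  x = 0: f ≡ 0 at y ∈ ∅; g ≡ 0 at y ∈ {4}; common: ∅.
  x = 1: f ≡ 0 at y ∈ {0, 2}; g ≡ 0 at y ∈ {0}; common: {0}.
  x = 2: f ≡ 0 at y ∈ {0, 1}; g ≡ 0 at y ∈ {1}; common: {1}.
  x = 3: f ≡ 0 at y ∈ ∅; g ≡ 0 at y ∈ {2}; common: ∅.
  x = 4: f ≡ 0 at y ∈ {2}; g ≡ 0 at y ∈ {3}; common: ∅.
Collecting: common zeros = {(1, 0), (2, 1)}, so the count is 2.
Comparison with the Bézout bound: 2 ≤ 2 = deg(f)·deg(g), as expected for curves with no common component (the bound is attained).


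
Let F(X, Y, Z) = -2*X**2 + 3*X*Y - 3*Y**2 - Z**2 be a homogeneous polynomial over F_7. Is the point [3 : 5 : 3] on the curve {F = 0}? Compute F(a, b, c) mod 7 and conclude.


F(3,5,3) ≡ 6 (mod 7); P is NOT on the curve.

Evaluate F(3, 5, 3) term-by-term (mod 7).
  -2*X**2 ↦ -2·9·1·1 = -18
  3*X*Y ↦ 3·3·5·1 = 45
  -3*Y**2 ↦ -3·1·25·1 = -75
  -Z**2 ↦ -1·1·1·9 = -9
Sum: F(3, 5, 3) = (-18) + (45) + (-75) + (-9) = -57.
Reducing mod 7: -57 ≡ 6 (mod 7).
Since F(a, b, c) ≡ 6 ≠ 0 (mod 7), P does NOT lie on the curve.


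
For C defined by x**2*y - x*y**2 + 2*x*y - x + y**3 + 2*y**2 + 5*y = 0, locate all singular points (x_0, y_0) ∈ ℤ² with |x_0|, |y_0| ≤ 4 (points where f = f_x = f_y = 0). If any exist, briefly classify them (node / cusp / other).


Singular points: {(-2, -1)}; classification: node.

Compute partial derivatives:
  f_x = 2*x*y - y**2 + 2*y - 1.
  f_y = x**2 - 2*x*y + 2*x + 3*y**2 + 4*y + 5.
Scan x_0 ∈ {−4, ..., 4}. For each x_0, f_y(x_0, y) is a polynomial in y; find its integer roots y ∈ {−4, ..., 4}, then test f_x and f at those candidates.
  x = -4: f_y(-4, y) = 3*y**2 + 12*y + 13; no integer root y with |y| ≤ 4.
  x = -3: f_y(-3, y) = 3*y**2 + 10*y + 8; vanishes at y ∈ {-2}. (-3, -2): f_x = 3 ≠ 0.
  x = -2: f_y(-2, y) = 3*y**2 + 8*y + 5; vanishes at y ∈ {-1}. (-2, -1): f_x = 0, f = 0 — SINGULAR.
  x = -1: f_y(-1, y) = 3*y**2 + 6*y + 4; no integer root y with |y| ≤ 4.
  x = 0: f_y(0, y) = 3*y**2 + 4*y + 5; no integer root y with |y| ≤ 4.
  x = 1: f_y(1, y) = 3*y**2 + 2*y + 8; no integer root y with |y| ≤ 4.
  x = 2: f_y(2, y) = 3*y**2 + 13; no integer root y with |y| ≤ 4.
  x = 3: f_y(3, y) = 3*y**2 - 2*y + 20; no integer root y with |y| ≤ 4.
  x = 4: f_y(4, y) = 3*y**2 - 4*y + 29; no integer root y with |y| ≤ 4.
Only singular point on the grid: (-2, -1).
Classify: substitute x = -2 + u, y = -1 + v and expand: f = u**2*v - u**2 - u*v**2 + v**3 + v**2.
No constant or linear terms (consistent with a singular point). Quadratic part: -u**2 + v**2. Cubic part: u**2*v - u*v**2 + v**3.
The quadratic part v**2 - u**2 = (v − u)(v + u) splits into two distinct linear factors, so there are two distinct tangent lines y − -1 = ±(x − -2) — this is a node (ordinary double point).
Classification: node.


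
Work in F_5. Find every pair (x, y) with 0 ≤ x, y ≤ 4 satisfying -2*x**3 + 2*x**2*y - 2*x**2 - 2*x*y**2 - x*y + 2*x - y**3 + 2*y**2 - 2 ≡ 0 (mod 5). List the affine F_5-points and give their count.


Affine F_5-points: {(1, 2), (4, 2)}; count = 2.

For each of the 25 pairs (x, y) ∈ F_5², evaluate f(x, y) mod 5. Record the zeros.
  x = 0: [0↦3, 1↦4, 2↦3, 3↦4, 4↦1]  zeros at y ∈ ∅
  x = 1: [0↦1, 1↦1, 2↦0, 3↦2, 4↦1]  zeros at y ∈ {2}
  x = 2: [0↦3, 1↦1, 2↦4, 3↦1, 4↦1]  zeros at y ∈ ∅
  x = 3: [0↦2, 1↦2, 2↦3, 3↦4, 4↦4]  zeros at y ∈ ∅
  x = 4: [0↦1, 1↦2, 2↦0, 3↦4, 4↦3]  zeros at y ∈ {2}
Collecting zeros: affine points = {(1, 2), (4, 2)}.
Total count |C(F_5)_aff| = 2.


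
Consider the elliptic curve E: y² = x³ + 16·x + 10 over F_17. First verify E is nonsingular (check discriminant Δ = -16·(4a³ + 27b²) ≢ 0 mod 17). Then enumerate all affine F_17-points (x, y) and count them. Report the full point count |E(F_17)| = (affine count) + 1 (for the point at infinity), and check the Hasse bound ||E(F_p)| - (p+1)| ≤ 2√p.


Affine points = {(2, 4), (2, 13), (3, 0), (4, 6), (4, 11), (6, 4), (6, 13), (8, 2), (8, 15), (9, 4), (9, 13), (11, 2), (11, 15), (12, 3), (12, 14), (13, 1), (13, 16), (15, 2), (15, 15)}; affine count = 19; |E(F_17)| = 20.

Discriminant check: Δ ∝ 4a³ + 27b² = 4·16³ + 27·10² = 4·4096 + 27·100 ≡ 10 (mod 17). Nonzero ⇒ E is nonsingular.
For each x ∈ F_17, compute rhs = x³ + 16·x + 10 mod 17, then count y ∈ F_17 with y² ≡ rhs.
  x = 0: rhs = 10, matching y values: none (0 points).
  x = 1: rhs = 10, matching y values: none (0 points).
  x = 2: rhs = 16, matching y values: 4, 13 (2 points).
  x = 3: rhs = 0, matching y values: 0 (1 points).
  x = 4: rhs = 2, matching y values: 6, 11 (2 points).
  x = 5: rhs = 11, matching y values: none (0 points).
  x = 6: rhs = 16, matching y values: 4, 13 (2 points).
  x = 7: rhs = 6, matching y values: none (0 points).
  x = 8: rhs = 4, matching y values: 2, 15 (2 points).
  x = 9: rhs = 16, matching y values: 4, 13 (2 points).
  x = 10: rhs = 14, matching y values: none (0 points).
  x = 11: rhs = 4, matching y values: 2, 15 (2 points).
  x = 12: rhs = 9, matching y values: 3, 14 (2 points).
  x = 13: rhs = 1, matching y values: 1, 16 (2 points).
  x = 14: rhs = 3, matching y values: none (0 points).
  x = 15: rhs = 4, matching y values: 2, 15 (2 points).
  x = 16: rhs = 10, matching y values: none (0 points).
Total affine count: 19.
Full point count |E(F_17)| = 19 + 1 = 20.
Hasse bound: |20 − (17+1)| = |2| = 2 ≤ 2√17 ≈ 8.2462 ✓.


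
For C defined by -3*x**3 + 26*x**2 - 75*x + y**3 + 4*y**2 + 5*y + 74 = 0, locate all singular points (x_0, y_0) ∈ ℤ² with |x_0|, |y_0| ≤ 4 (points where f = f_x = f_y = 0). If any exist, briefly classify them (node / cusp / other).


Singular points: {(3, -1)}; classification: node.

Compute partial derivatives:
  f_x = -9*x**2 + 52*x - 75.
  f_y = 3*y**2 + 8*y + 5.
Scan x_0 ∈ {−4, ..., 4}. For each x_0, f_y(x_0, y) is a polynomial in y; find its integer roots y ∈ {−4, ..., 4}, then test f_x and f at those candidates.
  x = -4: f_y(-4, y) = 3*y**2 + 8*y + 5; vanishes at y ∈ {-1}. (-4, -1): f_x = -427 ≠ 0.
  x = -3: f_y(-3, y) = 3*y**2 + 8*y + 5; vanishes at y ∈ {-1}. (-3, -1): f_x = -312 ≠ 0.
  x = -2: f_y(-2, y) = 3*y**2 + 8*y + 5; vanishes at y ∈ {-1}. (-2, -1): f_x = -215 ≠ 0.
  x = -1: f_y(-1, y) = 3*y**2 + 8*y + 5; vanishes at y ∈ {-1}. (-1, -1): f_x = -136 ≠ 0.
  x = 0: f_y(0, y) = 3*y**2 + 8*y + 5; vanishes at y ∈ {-1}. (0, -1): f_x = -75 ≠ 0.
  x = 1: f_y(1, y) = 3*y**2 + 8*y + 5; vanishes at y ∈ {-1}. (1, -1): f_x = -32 ≠ 0.
  x = 2: f_y(2, y) = 3*y**2 + 8*y + 5; vanishes at y ∈ {-1}. (2, -1): f_x = -7 ≠ 0.
  x = 3: f_y(3, y) = 3*y**2 + 8*y + 5; vanishes at y ∈ {-1}. (3, -1): f_x = 0, f = 0 — SINGULAR.
  x = 4: f_y(4, y) = 3*y**2 + 8*y + 5; vanishes at y ∈ {-1}. (4, -1): f_x = -11 ≠ 0.
Only singular point on the grid: (3, -1).
Classify: substitute x = 3 + u, y = -1 + v and expand: f = -3*u**3 - u**2 + v**3 + v**2.
No constant or linear terms (consistent with a singular point). Quadratic part: -u**2 + v**2. Cubic part: -3*u**3 + v**3.
The quadratic part v**2 - u**2 = (v − u)(v + u) splits into two distinct linear factors, so there are two distinct tangent lines y − -1 = ±(x − 3) — this is a node (ordinary double point).
Classification: node.


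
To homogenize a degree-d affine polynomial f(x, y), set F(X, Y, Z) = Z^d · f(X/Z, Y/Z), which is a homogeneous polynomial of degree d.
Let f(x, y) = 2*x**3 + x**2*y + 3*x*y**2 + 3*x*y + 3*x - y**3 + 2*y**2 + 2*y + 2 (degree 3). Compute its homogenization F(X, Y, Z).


F(X, Y, Z) = 2*X**3 + X**2*Y + 3*X*Y**2 + 3*X*Y*Z + 3*X*Z**2 - Y**3 + 2*Y**2*Z + 2*Y*Z**2 + 2*Z**3

deg(f) = 3.
Substitute x = X/Z, y = Y/Z into f, then multiply by Z^3.
  monomial 2·x^3·y^0 ↦ 2·X^3·Y^0·Z^0.
  monomial 1·x^2·y^1 ↦ 1·X^2·Y^1·Z^0.
  monomial 3·x^1·y^2 ↦ 3·X^1·Y^2·Z^0.
  monomial 3·x^1·y^1 ↦ 3·X^1·Y^1·Z^1.
  monomial 3·x^1·y^0 ↦ 3·X^1·Y^0·Z^2.
  monomial -1·x^0·y^3 ↦ -1·X^0·Y^3·Z^0.
  monomial 2·x^0·y^2 ↦ 2·X^0·Y^2·Z^1.
  monomial 2·x^0·y^1 ↦ 2·X^0·Y^1·Z^2.
  monomial 2·x^0·y^0 ↦ 2·X^0·Y^0·Z^3.
Collecting: F(X, Y, Z) = 2*X**3 + X**2*Y + 3*X*Y**2 + 3*X*Y*Z + 3*X*Z**2 - Y**3 + 2*Y**2*Z + 2*Y*Z**2 + 2*Z**3.
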